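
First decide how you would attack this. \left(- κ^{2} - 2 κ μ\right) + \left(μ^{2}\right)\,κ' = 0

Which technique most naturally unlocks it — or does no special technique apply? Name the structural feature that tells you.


Verdict: the homogeneous substitution — the slope's numerator and denominator share total degree; set v = κ/μ and the equation drops to separable form. A Bernoulli rewrite works here as the equation stands — the homogeneous substitution is the more immediate reading.


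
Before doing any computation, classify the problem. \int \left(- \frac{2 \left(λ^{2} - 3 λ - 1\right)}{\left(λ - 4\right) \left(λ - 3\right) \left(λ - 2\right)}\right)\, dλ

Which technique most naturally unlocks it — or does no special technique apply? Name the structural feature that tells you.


Method: partial fractions — a proper rational integrand whose denominator splits into simpler factors — decompose into partial fractions first.


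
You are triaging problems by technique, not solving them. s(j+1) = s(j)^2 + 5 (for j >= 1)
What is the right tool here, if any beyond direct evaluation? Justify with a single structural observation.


Technique: no special technique — the update rule curves (it is not linear in the unknown sequence), so no superposition-based closed form attaches — iterate or study it directly.


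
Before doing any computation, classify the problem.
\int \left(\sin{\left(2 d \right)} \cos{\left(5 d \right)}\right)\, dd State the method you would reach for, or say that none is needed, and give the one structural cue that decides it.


Diagnosis: a trigonometric identity — cross-frequency products like \sin{\left(2 d \right)} \cos{\left(5 d \right)} are the textbook product-to-sum case — the identity converts them to directly integrable sinusoids.


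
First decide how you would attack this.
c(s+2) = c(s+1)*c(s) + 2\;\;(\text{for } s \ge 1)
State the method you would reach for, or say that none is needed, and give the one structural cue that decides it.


Best approach: no special technique — each new value is a nonlinear function of earlier ones — scaling arguments and superposition both fail.


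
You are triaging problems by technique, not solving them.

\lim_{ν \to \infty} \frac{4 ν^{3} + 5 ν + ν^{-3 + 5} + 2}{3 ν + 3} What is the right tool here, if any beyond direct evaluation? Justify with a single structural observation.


Technique: dominant-term comparison — divide by the highest power of ν present: lower-order terms vanish and the dominant ratio remains. l'Hôpital's at-infinity variant applies to the expression viewed as a single quotient; the leading-term comparison is the direct route.


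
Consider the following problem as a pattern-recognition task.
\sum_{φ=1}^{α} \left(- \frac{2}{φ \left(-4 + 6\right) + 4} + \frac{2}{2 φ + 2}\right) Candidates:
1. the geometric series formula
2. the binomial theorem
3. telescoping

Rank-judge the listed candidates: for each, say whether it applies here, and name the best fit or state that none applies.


Method: telescoping — difference-of-shifts structure (each term adds \frac{2}{2 φ + 2}, then subtracts its one-index-advanced value, which the following term adds back) leaves only the first and last pieces standing.
- the geometric series formula: no single multiplier carries one term to the next throughout the sum.
- the binomial theorem — there is no sum-raised-to-a-power identity hiding in these terms.
- telescoping: applicable, and directly so.


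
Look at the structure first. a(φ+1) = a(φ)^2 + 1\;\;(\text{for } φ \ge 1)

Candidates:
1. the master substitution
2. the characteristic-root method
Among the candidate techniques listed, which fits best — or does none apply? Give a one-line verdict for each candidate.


Method: no special technique — nonlinear feedback in the recursion rules out every root- or factor-based technique.
- the master substitution — with no divided-index recursive call, reindexing by powers of a base buys nothing.
- the characteristic-root method: nonlinearity rules out exponential-mode superposition from the start.


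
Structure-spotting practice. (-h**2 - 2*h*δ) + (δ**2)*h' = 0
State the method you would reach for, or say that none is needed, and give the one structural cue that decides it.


Method: the homogeneous substitution — scaling δ and h together leaves the slope fixed — it depends only on h/δ, so substitute the ratio. This doubles as a Bernoulli equation in the unknown as written; the homogeneous route needs no setup at all.


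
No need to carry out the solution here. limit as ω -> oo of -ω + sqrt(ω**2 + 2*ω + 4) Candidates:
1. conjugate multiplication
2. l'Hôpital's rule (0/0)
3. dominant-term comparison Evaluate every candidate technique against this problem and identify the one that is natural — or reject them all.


Verdict: conjugate multiplication — an infinity-minus-infinity difference with a surviving radical — multiply by the conjugate to cancel the divergence.
- conjugate multiplication — yes — fits the structure here.
- l'Hôpital's rule (0/0): the expression is a difference driving to ∞ − ∞, not a 0/0 quotient — there is no ratio for the rule to differentiate.
- dominant-term comparison — no dominant-degree comparison decides it.


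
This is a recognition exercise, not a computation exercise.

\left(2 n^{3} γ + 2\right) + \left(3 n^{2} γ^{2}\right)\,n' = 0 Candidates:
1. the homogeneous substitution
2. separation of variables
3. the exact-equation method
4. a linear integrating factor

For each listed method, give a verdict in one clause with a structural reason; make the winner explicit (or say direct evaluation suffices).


Diagnosis: the exact-equation method — checking ∂/∂n of 2 n^{3} γ + 2 against ∂/∂γ of 3 n^{2} γ^{2}: they match — the equation is exact as it stands.
- the homogeneous substitution: solved for the derivative, the right side changes under joint scaling of the two variables.
- separation of variables — no algebra isolates the independent variable on one side and the unknown on the other.
- the exact-equation method — applicable, and directly so.
- a linear integrating factor — the unknown enters nonlinearly (through a power, a denominator, or a transcendental function), which the linear integrating-factor recipe cannot absorb as-is — any repair would come from a preliminary substitution, not the factor.


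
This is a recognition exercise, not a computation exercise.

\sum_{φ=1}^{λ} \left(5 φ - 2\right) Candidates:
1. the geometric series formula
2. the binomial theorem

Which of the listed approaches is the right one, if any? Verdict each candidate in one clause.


Method: no special technique — every summand is a constant multiple of a power of φ — apply the standard power-sum identities one degree at a time.
- the geometric series formula — the term-to-term ratio drifts with the index — the one thing the geometric formula cannot absorb.
- the binomial theorem: there is no pair of bases whose matched powers would reassemble into a single binomial power.


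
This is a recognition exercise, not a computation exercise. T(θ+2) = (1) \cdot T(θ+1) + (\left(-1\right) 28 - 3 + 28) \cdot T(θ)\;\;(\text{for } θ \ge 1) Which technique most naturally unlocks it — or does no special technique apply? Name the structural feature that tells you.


Diagnosis: the characteristic-root method — the recurrence treats every index alike (constant coefficients, no forcing) — precisely the regime where r^θ trials close it.


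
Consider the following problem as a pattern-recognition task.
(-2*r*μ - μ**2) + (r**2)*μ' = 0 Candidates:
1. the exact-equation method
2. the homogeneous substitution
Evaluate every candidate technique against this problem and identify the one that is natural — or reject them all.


Technique: the homogeneous substitution — the slope's numerator and denominator have matching total degree, so it depends only on μ/r and the ratio substitution collapses it. A Bernoulli substitution is a fair alternative on this equation directly; the homogeneous reading takes it as given.
- the exact-equation method — the mixed partial derivatives differ, so the left side is not a total differential.
- the homogeneous substitution — yes, a natural case for it.


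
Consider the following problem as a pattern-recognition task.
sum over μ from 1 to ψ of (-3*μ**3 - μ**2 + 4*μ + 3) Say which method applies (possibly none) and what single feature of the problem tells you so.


Method: no special technique — the sum is polynomial through and through; closed forms for each power of μ finish it directly.


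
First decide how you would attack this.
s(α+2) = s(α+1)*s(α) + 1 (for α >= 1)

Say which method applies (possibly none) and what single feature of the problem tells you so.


Best approach: no special technique — the map from one term to the next is curved, not linear, so linear closed-form machinery does not attach.


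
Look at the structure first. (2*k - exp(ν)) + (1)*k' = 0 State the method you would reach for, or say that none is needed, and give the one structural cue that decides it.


Method: a linear integrating factor — the equation is linear in k with coefficient 2; multiplying by the integrating factor exp(∫2) makes the left side a perfect derivative.


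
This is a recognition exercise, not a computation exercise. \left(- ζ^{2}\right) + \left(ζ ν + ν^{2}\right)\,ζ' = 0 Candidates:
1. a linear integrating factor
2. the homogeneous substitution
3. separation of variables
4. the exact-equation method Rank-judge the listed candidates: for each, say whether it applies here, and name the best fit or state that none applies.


Best approach: the homogeneous substitution — the slope is degree-zero homogeneous: the ratio substitution v = ζ/ν collapses it. Rewriting — with the variables' roles exchanged where the shape demands it — would expose a Bernoulli structure too; the homogeneous substitution simply reads the degrees directly.
- a linear integrating factor: the unknown enters nonlinearly (through a power, a denominator, or a transcendental function), which the linear integrating-factor recipe cannot absorb as-is — any repair would come from a preliminary substitution, not the factor.
- the homogeneous substitution: a fit — the right tool for this form.
- separation of variables: no division isolates the independent variable from the unknown.
- the exact-equation method: the cross partial derivatives disagree, so no single potential exists.


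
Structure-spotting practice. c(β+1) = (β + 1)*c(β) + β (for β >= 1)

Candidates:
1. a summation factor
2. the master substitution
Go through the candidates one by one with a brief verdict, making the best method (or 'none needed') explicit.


Best approach: a summation factor — it is first-order linear but the coefficient β + 1 depends on the index, so multiply through by a summation factor to telescope it.
- a summation factor: applies; the problem has the shape this method handles.
- the master substitution — this is shift-type recursion, outside the divide-and-conquer template.


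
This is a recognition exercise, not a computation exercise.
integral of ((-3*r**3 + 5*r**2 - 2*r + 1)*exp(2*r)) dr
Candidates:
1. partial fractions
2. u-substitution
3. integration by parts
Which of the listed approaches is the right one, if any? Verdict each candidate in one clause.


Technique: integration by parts — a polynomial -3*r**3 + 5*r**2 - 2*r + 1 against the kernel exp(2*r) is the signature bounded-ladder case for integration by parts.
- partial fractions — there is no rational-function structure to decompose.
- u-substitution: no subexpression of the integrand pairs with its own derivative as a factor — individual terms may offer their own substitutions, but any change of variable covering the whole integral would have to be constructed from outside the expression.
- integration by parts: yes — fits the structure here.


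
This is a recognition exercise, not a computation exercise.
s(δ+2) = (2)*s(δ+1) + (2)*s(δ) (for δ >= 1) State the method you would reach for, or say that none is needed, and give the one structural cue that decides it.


Best approach: the characteristic-root method — shift-invariance with fixed coefficients calls for exponential trials; the characteristic polynomial finds every r^δ.


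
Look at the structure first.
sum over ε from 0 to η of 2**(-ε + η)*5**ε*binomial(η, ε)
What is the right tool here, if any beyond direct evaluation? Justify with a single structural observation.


Technique: the binomial theorem — the summand is term ε of a binomial expansion in 5 and 2; the whole sum is a single power.


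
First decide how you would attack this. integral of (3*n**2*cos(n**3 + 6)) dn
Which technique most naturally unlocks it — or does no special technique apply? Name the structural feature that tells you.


Technique: u-substitution — structure check: outer function, inner expression n**3 + 6, inner derivative as a factor — the classic u = n**3 + 6 pattern.


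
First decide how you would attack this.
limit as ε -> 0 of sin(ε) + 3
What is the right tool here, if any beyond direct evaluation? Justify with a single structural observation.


Verdict: no special technique — nothing blocks direct substitution at 0: plug in and finish.


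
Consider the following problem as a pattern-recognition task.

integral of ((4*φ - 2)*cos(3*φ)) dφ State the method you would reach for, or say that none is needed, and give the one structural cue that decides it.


Best approach: integration by parts — a polynomial 4*φ - 2 against the kernel cos(3*φ) is the signature bounded-ladder case for integration by parts.


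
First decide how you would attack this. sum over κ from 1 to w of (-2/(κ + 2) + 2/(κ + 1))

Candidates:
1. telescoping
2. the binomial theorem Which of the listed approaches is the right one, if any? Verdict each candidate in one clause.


Best approach: telescoping — the summand is built as 2/(κ + 1) minus its own successor — adjacent terms annihilate down the line.
- telescoping — yes, a natural case for it.
- the binomial theorem: the summand does not match any term pattern of an expanded binomial power.


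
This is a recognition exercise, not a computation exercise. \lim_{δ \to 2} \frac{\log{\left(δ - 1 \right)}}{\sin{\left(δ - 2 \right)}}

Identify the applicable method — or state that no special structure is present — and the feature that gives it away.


Diagnosis: l'Hôpital's rule (0/0) — both numerator and denominator vanish at 2: the genuine 0/0 indeterminate that l'Hôpital exists for. A first-order expansion at the point is an equally standard path; the rule packages it.


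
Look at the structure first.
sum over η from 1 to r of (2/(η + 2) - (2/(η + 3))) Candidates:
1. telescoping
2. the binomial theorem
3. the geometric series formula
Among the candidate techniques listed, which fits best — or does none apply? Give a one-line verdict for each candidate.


Diagnosis: telescoping — the piece each term subtracts is 2/(η + 2) advanced by one index, and it reappears with a plus sign leading the following term — the sum collapses to its boundary terms.
- telescoping — a fit — the right tool for this form.
- the binomial theorem: no binomial coefficients pair up with complementary powers here.
- the geometric series formula — the term-to-term ratio drifts with the index — the one thing the geometric formula cannot absorb.


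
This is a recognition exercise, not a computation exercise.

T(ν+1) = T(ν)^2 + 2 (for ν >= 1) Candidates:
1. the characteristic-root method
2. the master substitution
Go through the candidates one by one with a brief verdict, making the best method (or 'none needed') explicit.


Best approach: no special technique — no ansatz, no master substitution, no summation factor survives the nonlinearity here.
- the characteristic-root method — the recursion is nonlinear in the sequence values, so no linear-modes ansatz applies.
- the master substitution — this is shift-type recursion, outside the divide-and-conquer template.


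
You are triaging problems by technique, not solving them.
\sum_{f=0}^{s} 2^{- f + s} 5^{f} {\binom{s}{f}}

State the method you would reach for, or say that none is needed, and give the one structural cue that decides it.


Method: the binomial theorem — {\binom{s}{f}} weighting matched powers of 5 and 2 is the expanded form of (5 + 2)^s — fold it back up.


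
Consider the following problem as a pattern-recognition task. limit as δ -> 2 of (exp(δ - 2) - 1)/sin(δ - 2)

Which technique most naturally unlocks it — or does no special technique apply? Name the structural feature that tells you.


Method: l'Hôpital's rule (0/0) — numerator and denominator both vanish at 2 — a genuine 0/0 form, which is exactly when l'Hôpital applies. The standard small-argument limits would also carry it; the rule is the systematic route.


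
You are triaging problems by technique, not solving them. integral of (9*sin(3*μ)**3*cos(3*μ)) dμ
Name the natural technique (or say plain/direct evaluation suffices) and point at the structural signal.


Diagnosis: u-substitution — read it as f(sin(3*μ)) times a constant multiple of d(sin(3*μ)): one substitution, u = sin(3*μ), finishes it.


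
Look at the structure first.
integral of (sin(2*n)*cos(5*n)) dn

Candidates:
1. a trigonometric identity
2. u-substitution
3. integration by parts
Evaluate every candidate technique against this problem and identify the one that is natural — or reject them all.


Method: a trigonometric identity — two different frequencies multiply in sin(2*n)*cos(5*n); the product-to-sum formula separates them.
- a trigonometric identity: applies; the problem has the shape this method handles.
- u-substitution — no subexpression of the integrand pairs with its own derivative as a factor — individual terms may offer their own substitutions, but any change of variable covering the whole integral would have to be constructed from outside the expression.
- integration by parts: not the fit here: there is no polynomial factor to ladder down — parts can still close the trigonometric product by recursion, though the identity rewrite is the direct route.


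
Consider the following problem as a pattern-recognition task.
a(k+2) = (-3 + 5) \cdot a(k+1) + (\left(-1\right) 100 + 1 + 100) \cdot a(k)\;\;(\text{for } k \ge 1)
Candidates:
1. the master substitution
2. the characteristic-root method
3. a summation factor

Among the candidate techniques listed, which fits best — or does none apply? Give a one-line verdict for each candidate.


Diagnosis: the characteristic-root method — because shifting k leaves the equation's coefficients unchanged, exponential trials reduce it to algebra.
- the master substitution: this is shift-type recursion, outside the divide-and-conquer template.
- the characteristic-root method: applies; the problem has the shape this method handles.
- a summation factor — a summation factor telescopes one-step recursions; this one carries higher-order memory.


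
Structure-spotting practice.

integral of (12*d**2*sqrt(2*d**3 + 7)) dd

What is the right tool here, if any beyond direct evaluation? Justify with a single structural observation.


Diagnosis: u-substitution — gathered as a product, the integrand carries the factor 12*d**2 — up to a constant, the derivative of the inner expression 2*d**3 + 7 — so u = 2*d**3 + 7 collapses the integral.


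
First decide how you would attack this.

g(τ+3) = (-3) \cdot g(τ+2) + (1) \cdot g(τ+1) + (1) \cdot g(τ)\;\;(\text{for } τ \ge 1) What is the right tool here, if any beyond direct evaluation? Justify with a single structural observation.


Diagnosis: the characteristic-root method — try a geometric ansatz r^τ: constant coefficients turn the recurrence into one polynomial equation in r.


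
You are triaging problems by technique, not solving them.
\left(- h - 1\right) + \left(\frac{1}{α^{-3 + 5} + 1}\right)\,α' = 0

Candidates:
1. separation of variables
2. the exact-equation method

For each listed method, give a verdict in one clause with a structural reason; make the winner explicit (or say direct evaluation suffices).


Verdict: separation of variables — all dependence on the two variables factors apart, the defining separable shape.
- separation of variables — applicable, and directly so.
- the exact-equation method: with no real cross-dependence between the variables, the exact-equation machinery is a detour rather than the natural reading.


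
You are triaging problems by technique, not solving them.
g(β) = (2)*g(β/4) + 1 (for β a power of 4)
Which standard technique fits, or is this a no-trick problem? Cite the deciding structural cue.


Diagnosis: the master substitution — the index is divided (β/4), not shifted — substitute β = 4^m to straighten it into a shift recurrence.


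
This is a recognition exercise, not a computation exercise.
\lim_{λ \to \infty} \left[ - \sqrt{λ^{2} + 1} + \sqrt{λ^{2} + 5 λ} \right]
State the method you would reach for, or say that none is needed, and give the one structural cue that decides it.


Verdict: conjugate multiplication — neither \sqrt{λ^{2} + 5 λ} nor \sqrt{λ^{2} + 1} converges alone, so rewrite their difference as a conjugate-rationalized quotient first.


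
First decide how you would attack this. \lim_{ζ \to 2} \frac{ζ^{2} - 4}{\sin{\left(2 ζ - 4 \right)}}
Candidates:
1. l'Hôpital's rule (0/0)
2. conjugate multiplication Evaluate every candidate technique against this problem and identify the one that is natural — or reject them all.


Diagnosis: l'Hôpital's rule (0/0) — plug in 2: top and bottom both hit zero, so differentiate each and retry. The standard small-argument limits would also carry it; the rule is the systematic route.
- l'Hôpital's rule (0/0): applicable, and directly so.
- conjugate multiplication — no divergent radical difference is present for a conjugate pair to cancel.


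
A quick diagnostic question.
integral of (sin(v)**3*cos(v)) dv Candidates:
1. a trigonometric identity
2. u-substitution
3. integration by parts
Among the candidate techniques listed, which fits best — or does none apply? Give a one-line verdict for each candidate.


Technique: u-substitution — spotting that cos(v) is a constant multiple of the derivative of sin(v) is the key observation — substitute u = sin(v) and the integral becomes one-dimensional in u.
- a trigonometric identity: there is no trigonometric structure whose rewriting would simplify the integrand.
- u-substitution — a fit — the right tool for this form.
- integration by parts: the integrand does not split as a nonconstant polynomial times an exp, sine, cosine of a linear argument, or logarithm — no polynomial-kernel parts product to differentiate one side of.


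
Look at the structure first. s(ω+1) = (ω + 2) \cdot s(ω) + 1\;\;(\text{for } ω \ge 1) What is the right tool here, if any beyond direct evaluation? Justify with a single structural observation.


Technique: a summation factor — with the index-dependent coefficient ω + 2, dividing by the cumulative product turns the left side into a pure difference.


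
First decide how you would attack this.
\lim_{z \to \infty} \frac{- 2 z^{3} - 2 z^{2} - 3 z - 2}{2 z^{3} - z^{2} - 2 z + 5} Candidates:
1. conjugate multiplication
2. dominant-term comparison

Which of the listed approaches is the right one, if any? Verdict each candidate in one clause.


Best approach: dominant-term comparison — divide by the highest power of z present: lower-order terms vanish and the dominant ratio remains.
- conjugate multiplication — there are no radicals in tension whose conjugate would simplify matters.
- dominant-term comparison: a fit — the right tool for this form.


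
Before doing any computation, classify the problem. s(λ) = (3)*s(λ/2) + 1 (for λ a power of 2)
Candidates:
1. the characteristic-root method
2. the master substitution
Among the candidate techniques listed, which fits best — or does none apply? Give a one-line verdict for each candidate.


Best approach: the master substitution — the argument shrinks by the factor 2, so measure the index on a logarithmic scale and the recursion becomes a shift.
- the characteristic-root method — a divided-index call is not the fixed-shift linear shape that characteristic roots solve.
- the master substitution — applies; the problem has the shape this method handles.


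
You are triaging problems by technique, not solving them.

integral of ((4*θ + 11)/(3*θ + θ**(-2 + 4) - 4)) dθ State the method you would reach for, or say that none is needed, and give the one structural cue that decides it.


Best approach: partial fractions — with (3*θ + θ**(-2 + 4) - 4) factorable and the degree on top strictly smaller, simple-fraction decomposition is immediate.


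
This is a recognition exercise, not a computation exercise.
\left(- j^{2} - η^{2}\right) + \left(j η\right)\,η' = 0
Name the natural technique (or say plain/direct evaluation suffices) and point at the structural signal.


Technique: the homogeneous substitution — the slope's numerator and denominator have matching total degree, so it depends only on η/j and the ratio substitution collapses it. A Bernoulli rewrite works here as the equation stands — the homogeneous substitution is the more immediate reading.


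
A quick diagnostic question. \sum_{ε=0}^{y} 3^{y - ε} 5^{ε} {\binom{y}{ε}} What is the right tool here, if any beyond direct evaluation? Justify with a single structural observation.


Diagnosis: the binomial theorem — the binomial coefficients weight matched powers of 5 and 3, which is exactly the expansion of a binomial power.


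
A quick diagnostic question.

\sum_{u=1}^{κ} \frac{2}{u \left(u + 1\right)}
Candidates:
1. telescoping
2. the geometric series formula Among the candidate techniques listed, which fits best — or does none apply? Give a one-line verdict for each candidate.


Verdict: telescoping — after splitting \frac{2}{u \left(u + 1\right)} into partial fractions, the pieces are shifted copies of one function and cancel telescopically.
- telescoping — applicable, and directly so.
- the geometric series formula — consecutive terms are not related by a fixed multiplier.


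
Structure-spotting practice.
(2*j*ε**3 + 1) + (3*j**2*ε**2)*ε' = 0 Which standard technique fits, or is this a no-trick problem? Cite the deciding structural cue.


Diagnosis: the exact-equation method — the cross partial derivatives of 2*j*ε**3 + 1 and 3*j**2*ε**2 agree, so the left side is the total differential of one potential in j and ε.


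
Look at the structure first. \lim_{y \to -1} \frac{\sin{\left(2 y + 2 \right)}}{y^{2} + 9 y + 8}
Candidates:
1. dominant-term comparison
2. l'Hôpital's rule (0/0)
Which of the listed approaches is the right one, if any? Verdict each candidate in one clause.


Technique: l'Hôpital's rule (0/0) — both numerator and denominator vanish at -1: the genuine 0/0 indeterminate that l'Hôpital exists for. A local series expansion at the point resolves it as well; the rule is the packaged version of that step.
- dominant-term comparison: this limit is not decided by comparing polynomial growth at infinity.
- l'Hôpital's rule (0/0) — a fit — the right tool for this form.


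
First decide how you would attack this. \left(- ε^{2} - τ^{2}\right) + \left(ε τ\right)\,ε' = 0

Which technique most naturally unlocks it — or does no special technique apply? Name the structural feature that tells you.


Best approach: the homogeneous substitution — solved for the derivative, the right side is unchanged under scaling τ and ε together — it depends only on the ratio ε/τ, so substitute a single ratio variable. This doubles as a Bernoulli equation in the unknown as written; the homogeneous route needs no setup at all.


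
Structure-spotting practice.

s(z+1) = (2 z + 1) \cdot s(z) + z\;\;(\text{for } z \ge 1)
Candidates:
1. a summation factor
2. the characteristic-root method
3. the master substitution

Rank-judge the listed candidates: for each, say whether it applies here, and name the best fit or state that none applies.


Technique: a summation factor — it is first-order linear but the coefficient 2 z + 1 depends on the index, so multiply through by a summation factor to telescope it.
- a summation factor: yes, a natural case for it.
- the characteristic-root method — the coefficients change with the index, which the root method cannot absorb.
- the master substitution: with no divided-index recursive call, reindexing by powers of a base buys nothing.


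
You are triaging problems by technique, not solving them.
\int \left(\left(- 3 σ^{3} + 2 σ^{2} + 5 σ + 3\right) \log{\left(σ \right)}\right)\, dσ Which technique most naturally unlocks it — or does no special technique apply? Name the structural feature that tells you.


Best approach: integration by parts — a polynomial next to \log{\left(σ \right)}: integrate the polynomial, differentiate the log, and the integral simplifies in one pass.


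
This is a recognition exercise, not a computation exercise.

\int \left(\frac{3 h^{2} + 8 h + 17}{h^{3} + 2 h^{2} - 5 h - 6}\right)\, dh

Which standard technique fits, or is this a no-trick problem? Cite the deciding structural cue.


Method: partial fractions — the integrand is a proper rational function and its denominator h^{3} + 2 h^{2} - 5 h - 6 factors into distinct pieces, so it splits into simple fractions.


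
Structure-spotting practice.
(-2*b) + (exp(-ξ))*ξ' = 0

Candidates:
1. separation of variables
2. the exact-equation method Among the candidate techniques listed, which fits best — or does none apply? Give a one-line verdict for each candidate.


Technique: separation of variables — solved for the derivative, the right side splits multiplicatively into a function of each variable alone — divide and integrate each side.
- separation of variables: yes — fits the structure here.
- the exact-equation method — any potential here is of the trivial single-variable kind; the exact method earns its name only with genuine cross terms.


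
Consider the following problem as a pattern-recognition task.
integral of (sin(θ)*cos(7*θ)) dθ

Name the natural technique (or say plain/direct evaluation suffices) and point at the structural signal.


Diagnosis: a trigonometric identity — cross-frequency products like sin(θ)*cos(7*θ) are the textbook product-to-sum case — the identity converts them to directly integrable sinusoids.


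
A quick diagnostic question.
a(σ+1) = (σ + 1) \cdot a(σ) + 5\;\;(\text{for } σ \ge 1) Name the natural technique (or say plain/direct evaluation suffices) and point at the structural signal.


Technique: a summation factor — an index-dependent multiplier σ + 1 rules out characteristic roots; a summation factor converts it to a pure difference.


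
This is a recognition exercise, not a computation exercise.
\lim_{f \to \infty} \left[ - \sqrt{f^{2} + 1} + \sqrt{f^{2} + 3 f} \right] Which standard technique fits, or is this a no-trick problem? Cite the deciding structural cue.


Verdict: conjugate multiplication — \sqrt{f^{2} + 3 f} and \sqrt{f^{2} + 1} both blow up, but their difference is tame once the conjugate rationalizes it.


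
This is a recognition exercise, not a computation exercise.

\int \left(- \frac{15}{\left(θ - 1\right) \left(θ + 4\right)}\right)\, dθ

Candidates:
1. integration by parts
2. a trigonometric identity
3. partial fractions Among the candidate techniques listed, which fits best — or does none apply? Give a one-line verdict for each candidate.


Diagnosis: partial fractions — the bottom factors while the top stays lower-degree — split into simple fractions and integrate piece by piece.
- integration by parts — the nonconstant-polynomial-times-standard-kernel pattern (an exp, sine, cosine, or logarithm partner) is absent.
- a trigonometric identity — with no trigonometric functions present, identity rewriting has no target.
- partial fractions — yes — fits the structure here.


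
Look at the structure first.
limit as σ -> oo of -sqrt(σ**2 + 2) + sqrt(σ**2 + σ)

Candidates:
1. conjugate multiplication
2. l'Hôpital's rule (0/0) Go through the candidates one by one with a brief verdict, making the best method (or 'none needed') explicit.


Best approach: conjugate multiplication — infinity minus infinity with a radical in play — multiply by the conjugate so the divergences of sqrt(σ**2 + σ) and sqrt(σ**2 + 2) annihilate.
- conjugate multiplication — yes, a natural case for it.
- l'Hôpital's rule (0/0) — the expression is a difference driving to ∞ − ∞, not a 0/0 quotient — there is no ratio for the rule to differentiate.


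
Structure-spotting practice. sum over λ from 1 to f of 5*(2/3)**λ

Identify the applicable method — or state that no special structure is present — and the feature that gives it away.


Method: the geometric series formula — each summand is the previous one scaled by 2/3; that constant multiplier is itself the geometric structure.


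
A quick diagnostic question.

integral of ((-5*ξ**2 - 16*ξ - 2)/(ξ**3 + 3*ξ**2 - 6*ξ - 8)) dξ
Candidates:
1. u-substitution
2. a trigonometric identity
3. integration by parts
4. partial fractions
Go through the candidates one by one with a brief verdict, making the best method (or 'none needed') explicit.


Method: partial fractions — break ξ**3 + 3*ξ**2 - 6*ξ - 8 into its roots and the integral splits into logarithm-sized bites.
- u-substitution: no subexpression of the integrand pairs with its own derivative as a factor — individual terms may offer their own substitutions, but any change of variable covering the whole integral would have to be constructed from outside the expression.
- a trigonometric identity — with no trigonometric functions present, identity rewriting has no target.
- integration by parts: the integrand does not split as a nonconstant polynomial times an exp, sine, cosine of a linear argument, or logarithm — no polynomial-kernel parts product to differentiate one side of.
- partial fractions: a fit — the right tool for this form.


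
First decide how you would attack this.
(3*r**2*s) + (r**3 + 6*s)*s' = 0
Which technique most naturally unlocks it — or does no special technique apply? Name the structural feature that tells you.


Technique: the exact-equation method — the mixed-partials test passes for 3*r**2*s and r**3 + 6*s, so a potential function exists as presented.


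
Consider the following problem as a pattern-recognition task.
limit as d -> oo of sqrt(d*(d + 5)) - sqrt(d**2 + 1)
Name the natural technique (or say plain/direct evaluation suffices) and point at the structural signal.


Diagnosis: conjugate multiplication — turning the difference into a conjugate-rationalized ratio makes the limit readable.


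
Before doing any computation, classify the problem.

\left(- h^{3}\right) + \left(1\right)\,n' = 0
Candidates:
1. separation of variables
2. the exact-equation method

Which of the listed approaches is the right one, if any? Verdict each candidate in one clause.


Best approach: no special technique — solved for the derivative, n never appears on the right — this is a direct integration in h, not a differential-equations problem at heart.
- separation of variables — with no unknown in the slope, separating variables is a formality — the equation integrates directly.
- the exact-equation method — no dependence on the unknown anywhere: exactness is a label without content here.


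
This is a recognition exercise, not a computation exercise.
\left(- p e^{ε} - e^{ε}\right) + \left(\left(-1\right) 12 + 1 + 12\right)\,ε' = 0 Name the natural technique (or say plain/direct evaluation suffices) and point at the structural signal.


Method: separation of variables — separating collects all ε-dependence with the derivative and leaves all p-dependence opposite: variables separate.


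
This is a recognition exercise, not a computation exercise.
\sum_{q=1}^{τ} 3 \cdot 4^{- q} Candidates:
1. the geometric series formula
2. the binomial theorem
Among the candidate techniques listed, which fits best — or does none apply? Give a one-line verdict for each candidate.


Method: the geometric series formula — consecutive terms stand in a fixed index-free ratio — the geometric sum formula closes it.
- the geometric series formula — a fit — the right tool for this form.
- the binomial theorem: the summand does not match any term pattern of an expanded binomial power.


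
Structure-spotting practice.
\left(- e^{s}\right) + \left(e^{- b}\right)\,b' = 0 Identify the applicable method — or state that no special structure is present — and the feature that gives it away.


Best approach: separation of variables — one side of the product carries the independent variable, the other the unknown — the textbook separation shape. An exactness check succeeds on this form as well — separation and the potential function arrive at the same answer, separation more directly.


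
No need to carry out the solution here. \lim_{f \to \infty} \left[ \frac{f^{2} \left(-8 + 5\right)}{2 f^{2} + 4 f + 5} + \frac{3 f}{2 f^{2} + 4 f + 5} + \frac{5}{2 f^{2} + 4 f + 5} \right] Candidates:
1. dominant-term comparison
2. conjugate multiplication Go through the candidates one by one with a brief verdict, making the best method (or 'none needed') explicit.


Technique: dominant-term comparison — as f grows, only the highest-degree terms matter — compare leading terms and read the limit off.
- dominant-term comparison — a fit — the right tool for this form.
- conjugate multiplication: no difference of divergent radicals appears, so rationalizing has nothing to cancel.


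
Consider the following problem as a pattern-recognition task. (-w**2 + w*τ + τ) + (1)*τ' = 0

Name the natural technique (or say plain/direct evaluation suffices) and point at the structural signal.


Best approach: a linear integrating factor — the unknown enters only to the first power against a nonzero forcing term — the integrating-factor template applies directly.


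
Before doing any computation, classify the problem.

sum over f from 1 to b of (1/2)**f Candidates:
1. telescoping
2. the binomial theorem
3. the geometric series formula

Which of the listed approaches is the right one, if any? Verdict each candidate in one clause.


Best approach: the geometric series formula — check a ratio of consecutive terms: it is 1/2, independent of the index, so the geometric formula closes the sum.
- telescoping — neither a shifted-difference shape nor integer-spaced poles are present.
- the binomial theorem — the summand does not match any term pattern of an expanded binomial power.
- the geometric series formula: yes — fits the structure here.


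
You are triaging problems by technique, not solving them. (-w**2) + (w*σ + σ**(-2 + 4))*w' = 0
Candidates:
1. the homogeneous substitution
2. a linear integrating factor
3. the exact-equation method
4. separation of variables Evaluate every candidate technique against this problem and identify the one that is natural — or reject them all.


Method: the homogeneous substitution — scaling σ and w together leaves the slope fixed — it depends only on w/σ, so substitute the ratio. A Bernoulli substitution after rearrangement (possibly exchanging dependent and independent variable) is a fair alternative; the homogeneous route works on the equation as it stands.
- the homogeneous substitution — yes, a natural case for it.
- a linear integrating factor: the unknown enters nonlinearly (through a power, a denominator, or a transcendental function), which the linear integrating-factor recipe cannot absorb as-is — any repair would come from a preliminary substitution, not the factor.
- the exact-equation method — no potential function has this form as its differential, as written.
- separation of variables — no division isolates the independent variable from the unknown.
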